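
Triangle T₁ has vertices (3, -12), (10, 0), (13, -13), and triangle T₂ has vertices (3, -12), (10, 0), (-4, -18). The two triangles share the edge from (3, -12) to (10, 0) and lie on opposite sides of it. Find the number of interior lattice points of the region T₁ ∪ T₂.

83

The union is the simple quadrilateral with vertices (3, -12), (13, -13), (10, 0), (-4, -18) in order.
Using the shoelace formula, 2A = |(3·(-13) − 13·(-12)) + (13·0 − 10·(-13)) + (10·(-18) − (-4)·0) + ((-4)·(-12) − 3·(-18))| = 169, so the area is 84.5.
Summing gcd(|Δx|,|Δy|) over the edges gives the boundary count: gcd(10,1) + gcd(3,13) + gcd(14,18) + gcd(7,6) = 1+1+2+1 = 5.
By Pick's theorem I = A − B/2 + 1 = 84.5 − 5/2 + 1 = 83.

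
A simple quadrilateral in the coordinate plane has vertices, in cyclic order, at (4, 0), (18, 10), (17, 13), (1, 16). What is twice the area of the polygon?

By the shoelace formula, twice the signed area is |(4·10 − 18·0) + (18·13 − 17·10) + (17·16 − 1·13) + (1·0 − 4·16)| = 299, so the area is 299/2.

299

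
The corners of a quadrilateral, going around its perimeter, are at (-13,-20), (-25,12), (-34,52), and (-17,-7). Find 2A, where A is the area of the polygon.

By the shoelace formula, twice the signed area is |((-13)·12 − (-25)·(-20)) + ((-25)·52 − (-34)·12) + ((-34)·(-7) − (-17)·52) + ((-17)·(-20) − (-13)·(-7))| = 177, so the area is 177/2.

177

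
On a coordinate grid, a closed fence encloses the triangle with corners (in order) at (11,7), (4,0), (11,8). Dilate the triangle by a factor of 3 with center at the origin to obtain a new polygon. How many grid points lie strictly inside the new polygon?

Using the shoelace formula, 2A = |[11·0 − 4·7] + [4·8 − 11·0] + [11·7 − 11·8]| = 7, so the area is 3.5.
Summing gcd(|Δx|,|Δy|) over the edges gives the boundary count: gcd(7,7) + gcd(7,8) + gcd(0,1) = 7+1+1 = 9.
Scaling by 3 multiplies the area by 3² = 9 (so the new area is 31.5) and multiplies the boundary lattice-point count by 3, giving 27.
By Pick's theorem, the interior count of the dilated polygon is 31.5 − 27/2 + 1 = 19.

19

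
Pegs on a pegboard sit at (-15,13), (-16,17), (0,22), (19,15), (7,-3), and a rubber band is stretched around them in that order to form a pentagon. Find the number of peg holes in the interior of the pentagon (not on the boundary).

The shoelace formula gives twice the area as |[(-15)·17 − (-16)·13] + [(-16)·22 − 0·17] + [0·15 − 19·22] + [19·(-3) − 7·15] + [7·13 − (-15)·(-3)]| = 933, so the area is 466.5.
The number of boundary lattice points is Σ gcd(|Δx|,|Δy|) = gcd(1,4) + gcd(16,5) + gcd(19,7) + gcd(12,18) + gcd(22,16) = 1+1+1+6+2 = 11.
Pick's theorem gives I = A − B/2 + 1 = 466.5 − 11/2 + 1 = 462.

462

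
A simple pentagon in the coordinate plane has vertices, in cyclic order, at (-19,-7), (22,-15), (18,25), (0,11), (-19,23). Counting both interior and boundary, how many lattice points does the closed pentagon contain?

Using the shoelace formula, 2A = |((-19)·(-15) − 22·(-7)) + (22·25 − 18·(-15)) + (18·11 − 0·25) + (0·23 − (-19)·11) + ((-19)·(-7) − (-19)·23)| = 2236, so the area is 1118.
Summing gcd(|Δx|,|Δy|) over the edges gives the boundary count: gcd(41,8) + gcd(4,40) + gcd(18,14) + gcd(19,12) + gcd(0,30) = 1+4+2+1+30 = 38.
Pick's theorem gives I = A − B/2 + 1 = 1118 − 38/2 + 1 = 1100, so the closed region contains I + B = 1100 + 38 = 1138 lattice points.

1138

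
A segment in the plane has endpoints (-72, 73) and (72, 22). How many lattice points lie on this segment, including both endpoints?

The number of lattice points on a segment between lattice points is gcd(|Δx|,|Δy|) + 1 = gcd(144,51) + 1 = 3 + 1 = 4.

4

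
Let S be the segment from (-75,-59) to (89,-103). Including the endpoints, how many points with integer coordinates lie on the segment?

The number of lattice points on a segment between lattice points is gcd(|Δx|,|Δy|) + 1 = gcd(164,44) + 1 = 4 + 1 = 5.

5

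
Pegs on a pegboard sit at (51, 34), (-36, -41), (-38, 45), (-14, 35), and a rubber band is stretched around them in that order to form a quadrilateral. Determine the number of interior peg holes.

By the shoelace formula, twice the signed area is |(51·(-41) − (-36)·34) + ((-36)·45 − (-38)·(-41)) + ((-38)·35 − (-14)·45) + ((-14)·34 − 51·35)| = 7006, so the area is 3503.
Summing gcd(|Δx|,|Δy|) over the edges gives the boundary count: gcd(87,75) + gcd(2,86) + gcd(24,10) + gcd(65,1) = 3+2+2+1 = 8.
By Pick's theorem A = I + B/2 − 1, so I = 3503 − 8/2 + 1 = 3500.

3500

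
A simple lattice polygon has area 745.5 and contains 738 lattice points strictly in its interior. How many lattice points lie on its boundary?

Pick's theorem gives A = I + B/2 − 1, so B = 2(A − I + 1) = 2(745.5 − 738 + 1) = 17.

17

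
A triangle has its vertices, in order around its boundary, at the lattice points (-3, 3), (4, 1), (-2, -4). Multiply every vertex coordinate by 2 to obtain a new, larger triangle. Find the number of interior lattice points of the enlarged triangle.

92

By the shoelace formula, twice the signed area is |((-3)·1 − 4·3) + (4·(-4) − (-2)·1) + ((-2)·3 − (-3)·(-4))| = 47, so the area is 23.5.
Summing gcd(|Δx|,|Δy|) over the edges gives the boundary count: gcd(7,2) + gcd(6,5) + gcd(1,7) = 1+1+1 = 3.
Scaling by 2 multiplies the area by 2² = 4 (so the new area is 94) and multiplies the boundary lattice-point count by 2, giving 6.
By Pick's theorem, the interior count of the dilated polygon is 94 − 6/2 + 1 = 92.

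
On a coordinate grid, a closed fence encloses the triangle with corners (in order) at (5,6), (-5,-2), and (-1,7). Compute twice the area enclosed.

58

Using the shoelace formula, 2A = |(5·(-2) − (-5)·6) + ((-5)·7 − (-1)·(-2)) + ((-1)·6 − 5·7)| = 58, so the area is 29.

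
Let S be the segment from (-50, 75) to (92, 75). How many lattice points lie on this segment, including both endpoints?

143

The number of lattice points on a segment between lattice points is gcd(|Δx|,|Δy|) + 1 = gcd(142,0) + 1 = 142 + 1 = 143.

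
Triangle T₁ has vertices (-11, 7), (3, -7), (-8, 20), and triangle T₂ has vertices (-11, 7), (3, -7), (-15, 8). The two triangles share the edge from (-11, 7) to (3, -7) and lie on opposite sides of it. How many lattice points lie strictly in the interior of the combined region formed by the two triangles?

131

The union is the simple quadrilateral with vertices (-11, 7), (-8, 20), (3, -7), (-15, 8) in order.
The shoelace formula gives twice the area as |((-11)·20 − (-8)·7) + ((-8)·(-7) − 3·20) + (3·8 − (-15)·(-7)) + ((-15)·7 − (-11)·8)| = 266, so the area is 133.
The number of boundary lattice points is Σ gcd(|Δx|,|Δy|) = gcd(3,13) + gcd(11,27) + gcd(18,15) + gcd(4,1) = 1+1+3+1 = 6.
By Pick's theorem I = A − B/2 + 1 = 133 − 6/2 + 1 = 131.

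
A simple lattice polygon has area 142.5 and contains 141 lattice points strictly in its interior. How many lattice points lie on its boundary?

5

Pick's theorem gives A = I + B/2 − 1, so B = 2(A − I + 1) = 2(142.5 − 141 + 1) = 5.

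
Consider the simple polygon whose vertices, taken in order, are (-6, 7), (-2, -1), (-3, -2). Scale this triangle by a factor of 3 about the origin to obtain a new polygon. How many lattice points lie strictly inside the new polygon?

By the shoelace formula, twice the signed area is |((-6)·(-1) − (-2)·7) + ((-2)·(-2) − (-3)·(-1)) + ((-3)·7 − (-6)·(-2))| = 12, so the area is 6.
The number of boundary lattice points is Σ gcd(|Δx|,|Δy|) = gcd(4,8) + gcd(1,1) + gcd(3,9) = 4+1+3 = 8.
Scaling by 3 multiplies the area by 3² = 9 (so the new area is 54) and multiplies the boundary lattice-point count by 3, giving 24.
By Pick's theorem, the interior count of the dilated polygon is 54 − 24/2 + 1 = 43.

43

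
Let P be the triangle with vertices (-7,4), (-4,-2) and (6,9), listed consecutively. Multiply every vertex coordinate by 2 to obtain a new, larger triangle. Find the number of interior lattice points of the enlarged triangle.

By the shoelace formula, twice the signed area is |((-7)·(-2) − (-4)·4) + ((-4)·9 − 6·(-2)) + (6·4 − (-7)·9)| = 93, so the area is 46.5.
Summing gcd(|Δx|,|Δy|) over the edges gives the boundary count: gcd(3,6) + gcd(10,11) + gcd(13,5) = 3+1+1 = 5.
Scaling by 2 multiplies the area by 2² = 4 (so the new area is 186) and multiplies the boundary lattice-point count by 2, giving 10.
By Pick's theorem, the interior count of the dilated polygon is 186 − 10/2 + 1 = 182.

182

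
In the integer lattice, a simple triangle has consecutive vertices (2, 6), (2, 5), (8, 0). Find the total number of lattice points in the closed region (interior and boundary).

The shoelace formula gives twice the area as |(2·5 − 2·6) + (2·0 − 8·5) + (8·6 − 2·0)| = 6, so the area is 3.
The number of boundary lattice points is Σ gcd(|Δx|,|Δy|) = gcd(0,1) + gcd(6,5) + gcd(6,6) = 1+1+6 = 8.
Pick's theorem gives I = A − B/2 + 1 = 3 − 8/2 + 1 = 0, so the closed region contains I + B = 0 + 8 = 8 lattice points.

8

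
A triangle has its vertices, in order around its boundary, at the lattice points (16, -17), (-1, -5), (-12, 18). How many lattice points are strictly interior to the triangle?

126

The shoelace formula gives twice the area as |(16·(-5) − (-1)·(-17)) + ((-1)·18 − (-12)·(-5)) + ((-12)·(-17) − 16·18)| = 259, so the area is 259/2.
Summing gcd(|Δx|,|Δy|) over the edges gives the boundary count: gcd(17,12) + gcd(11,23) + gcd(28,35) = 1+1+7 = 9.
Pick's theorem gives I = A − B/2 + 1 = 259/2 − 9/2 + 1 = 126.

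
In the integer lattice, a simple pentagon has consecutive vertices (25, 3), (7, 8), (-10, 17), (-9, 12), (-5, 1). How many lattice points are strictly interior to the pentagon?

209

By the shoelace formula, twice the signed area is |(25·8 − 7·3) + (7·17 − (-10)·8) + ((-10)·12 − (-9)·17) + ((-9)·1 − (-5)·12) + ((-5)·3 − 25·1)| = 422, so the area is 211.
The number of boundary lattice points is Σ gcd(|Δx|,|Δy|) = gcd(18,5) + gcd(17,9) + gcd(1,5) + gcd(4,11) + gcd(30,2) = 1+1+1+1+2 = 6.
By Pick's theorem A = I + B/2 − 1, so I = 211 − 6/2 + 1 = 209.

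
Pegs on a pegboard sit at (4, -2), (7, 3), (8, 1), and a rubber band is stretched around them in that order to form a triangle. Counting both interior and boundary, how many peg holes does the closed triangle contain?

By the shoelace formula, twice the signed area is |(4·3 − 7·(-2)) + (7·1 − 8·3) + (8·(-2) − 4·1)| = 11, so the area is 5.5.
Along each edge there are gcd(|Δx|,|Δy|)+1 lattice points, so counting each shared vertex once the boundary has gcd(3,5) + gcd(1,2) + gcd(4,3) = 1+1+1 = 3.
Pick's theorem gives I = A − B/2 + 1 = 5.5 − 3/2 + 1 = 5, so the closed region contains I + B = 5 + 3 = 8 lattice points.

8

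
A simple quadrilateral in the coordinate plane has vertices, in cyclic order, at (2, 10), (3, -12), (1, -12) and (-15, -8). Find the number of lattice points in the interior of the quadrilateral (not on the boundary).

By the shoelace formula, twice the signed area is |[2·(-12) − 3·10] + [3·(-12) − 1·(-12)] + [1·(-8) − (-15)·(-12)] + [(-15)·10 − 2·(-8)]| = 400, so the area is 200.
Along each edge there are gcd(|Δx|,|Δy|)+1 lattice points, so counting each shared vertex once the boundary has gcd(1,22) + gcd(2,0) + gcd(16,4) + gcd(17,18) = 1+2+4+1 = 8.
Pick's theorem gives I = A − B/2 + 1 = 200 − 8/2 + 1 = 197.

197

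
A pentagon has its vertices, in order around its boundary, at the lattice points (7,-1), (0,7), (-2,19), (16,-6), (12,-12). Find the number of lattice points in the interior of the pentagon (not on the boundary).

The shoelace formula gives twice the area as |[7·7 − 0·(-1)] + [0·19 − (-2)·7] + [(-2)·(-6) − 16·19] + [16·(-12) − 12·(-6)] + [12·(-1) − 7·(-12)]| = 277, so the area is 277/2.
The number of boundary lattice points is Σ gcd(|Δx|,|Δy|) = gcd(7,8) + gcd(2,12) + gcd(18,25) + gcd(4,6) + gcd(5,11) = 1+2+1+2+1 = 7.
Pick's theorem gives I = A − B/2 + 1 = 277/2 − 7/2 + 1 = 136.

136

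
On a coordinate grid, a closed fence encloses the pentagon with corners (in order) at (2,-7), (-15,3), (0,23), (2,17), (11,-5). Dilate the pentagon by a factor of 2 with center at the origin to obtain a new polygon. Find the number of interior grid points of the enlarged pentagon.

By the shoelace formula, twice the signed area is |[2·3 − (-15)·(-7)] + [(-15)·23 − 0·3] + [0·17 − 2·23] + [2·(-5) − 11·17] + [11·(-7) − 2·(-5)]| = 754, so the area is 377.
The number of boundary lattice points is Σ gcd(|Δx|,|Δy|) = gcd(17,10) + gcd(15,20) + gcd(2,6) + gcd(9,22) + gcd(9,2) = 1+5+2+1+1 = 10.
Scaling by 2 multiplies the area by 2² = 4 (so the new area is 1508) and multiplies the boundary lattice-point count by 2, giving 20.
By Pick's theorem, the interior count of the dilated polygon is 1508 − 20/2 + 1 = 1499.

1499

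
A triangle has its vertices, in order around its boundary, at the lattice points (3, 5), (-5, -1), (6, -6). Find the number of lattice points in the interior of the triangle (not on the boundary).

52

By the shoelace formula, twice the signed area is |[3·(-1) − (-5)·5] + [(-5)·(-6) − 6·(-1)] + [6·5 − 3·(-6)]| = 106, so the area is 53.
Summing gcd(|Δx|,|Δy|) over the edges gives the boundary count: gcd(8,6) + gcd(11,5) + gcd(3,11) = 2+1+1 = 4.
By Pick's theorem A = I + B/2 − 1, so I = 53 − 4/2 + 1 = 52.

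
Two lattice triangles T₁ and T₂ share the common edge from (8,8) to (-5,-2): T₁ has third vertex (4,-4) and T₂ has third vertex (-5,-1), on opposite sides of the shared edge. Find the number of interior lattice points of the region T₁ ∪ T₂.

62

The union is the simple quadrilateral with vertices (8,8), (4,-4), (-5,-2), (-5,-1) in order.
By the shoelace formula, twice the signed area is |(8·(-4) − 4·8) + (4·(-2) − (-5)·(-4)) + ((-5)·(-1) − (-5)·(-2)) + ((-5)·8 − 8·(-1))| = 129, so the area is 129/2.
Summing gcd(|Δx|,|Δy|) over the edges gives the boundary count: gcd(4,12) + gcd(9,2) + gcd(0,1) + gcd(13,9) = 4+1+1+1 = 7.
By Pick's theorem I = A − B/2 + 1 = 129/2 − 7/2 + 1 = 62.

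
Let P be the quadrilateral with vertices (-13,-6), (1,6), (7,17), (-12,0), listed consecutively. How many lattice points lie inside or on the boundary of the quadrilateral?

The shoelace formula gives twice the area as |((-13)·6 − 1·(-6)) + (1·17 − 7·6) + (7·0 − (-12)·17) + ((-12)·(-6) − (-13)·0)| = 179, so the area is 179/2.
Along each edge there are gcd(|Δx|,|Δy|)+1 lattice points, so counting each shared vertex once the boundary has gcd(14,12) + gcd(6,11) + gcd(19,17) + gcd(1,6) = 2+1+1+1 = 5.
Pick's theorem gives I = A − B/2 + 1 = 179/2 − 5/2 + 1 = 88, so the closed region contains I + B = 88 + 5 = 93 lattice points.

93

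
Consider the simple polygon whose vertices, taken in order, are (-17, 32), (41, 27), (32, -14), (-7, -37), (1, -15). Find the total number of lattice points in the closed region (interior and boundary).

Using the shoelace formula, 2A = |((-17)·27 − 41·32) + (41·(-14) − 32·27) + (32·(-37) − (-7)·(-14)) + ((-7)·(-15) − 1·(-37)) + (1·32 − (-17)·(-15))| = 4572, so the area is 2286.
Summing gcd(|Δx|,|Δy|) over the edges gives the boundary count: gcd(58,5) + gcd(9,41) + gcd(39,23) + gcd(8,22) + gcd(18,47) = 1+1+1+2+1 = 6.
Pick's theorem gives I = A − B/2 + 1 = 2286 − 6/2 + 1 = 2284, so the closed region contains I + B = 2284 + 6 = 2290 lattice points.

2290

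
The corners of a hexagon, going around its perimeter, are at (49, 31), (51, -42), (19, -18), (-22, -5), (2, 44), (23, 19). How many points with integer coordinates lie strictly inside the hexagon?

3194

Using the shoelace formula, 2A = |[49·(-42) − 51·31] + [51·(-18) − 19·(-42)] + [19·(-5) − (-22)·(-18)] + [(-22)·44 − 2·(-5)] + [2·19 − 23·44] + [23·31 − 49·19]| = 6400, so the area is 3200.
Along each edge there are gcd(|Δx|,|Δy|)+1 lattice points, so counting each shared vertex once the boundary has gcd(2,73) + gcd(32,24) + gcd(41,13) + gcd(24,49) + gcd(21,25) + gcd(26,12) = 1+8+1+1+1+2 = 14.
By Pick's theorem A = I + B/2 − 1, so I = 3200 − 14/2 + 1 = 3194.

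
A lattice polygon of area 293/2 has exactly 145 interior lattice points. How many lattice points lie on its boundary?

5

Pick's theorem gives A = I + B/2 − 1, so B = 2(A − I + 1) = 2(293/2 − 145 + 1) = 5.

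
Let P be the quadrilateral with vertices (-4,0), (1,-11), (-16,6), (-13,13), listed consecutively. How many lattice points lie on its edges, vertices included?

20

Along each edge there are gcd(|Δx|,|Δy|)+1 lattice points, so counting each shared vertex once the boundary has gcd(5,11) + gcd(17,17) + gcd(3,7) + gcd(9,13) = 1+17+1+1 = 20.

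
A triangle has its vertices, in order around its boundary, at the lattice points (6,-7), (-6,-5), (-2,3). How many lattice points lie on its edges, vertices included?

8

Summing gcd(|Δx|,|Δy|) over the edges gives the boundary count: gcd(12,2) + gcd(4,8) + gcd(8,10) = 2+4+2 = 8.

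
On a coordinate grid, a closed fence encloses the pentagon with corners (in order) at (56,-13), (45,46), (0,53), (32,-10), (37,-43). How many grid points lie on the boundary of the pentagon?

The number of boundary lattice points is Σ gcd(|Δx|,|Δy|) = gcd(11,59) + gcd(45,7) + gcd(32,63) + gcd(5,33) + gcd(19,30) = 1+1+1+1+1 = 5.

5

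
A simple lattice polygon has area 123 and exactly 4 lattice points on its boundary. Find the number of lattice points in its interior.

122

From Pick's theorem, I = A − B/2 + 1 = 123 − 4/2 + 1 = 122.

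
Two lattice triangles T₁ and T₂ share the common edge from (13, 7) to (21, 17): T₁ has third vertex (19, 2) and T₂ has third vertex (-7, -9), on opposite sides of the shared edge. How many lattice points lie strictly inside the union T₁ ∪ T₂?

The union is the simple quadrilateral with vertices (13, 7), (19, 2), (21, 17), (-7, -9) in order.
By the shoelace formula, twice the signed area is |(13·2 − 19·7) + (19·17 − 21·2) + (21·(-9) − (-7)·17) + ((-7)·7 − 13·(-9))| = 172, so the area is 86.
Along each edge there are gcd(|Δx|,|Δy|)+1 lattice points, so counting each shared vertex once the boundary has gcd(6,5) + gcd(2,15) + gcd(28,26) + gcd(20,16) = 1+1+2+4 = 8.
By Pick's theorem I = A − B/2 + 1 = 86 − 8/2 + 1 = 83.

83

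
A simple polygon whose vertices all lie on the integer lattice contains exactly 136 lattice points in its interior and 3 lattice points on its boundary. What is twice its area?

Pick's theorem states A = I + B/2 − 1, so A = 136 + 3/2 − 1 = 273/2.
Hence 2A = 273.

273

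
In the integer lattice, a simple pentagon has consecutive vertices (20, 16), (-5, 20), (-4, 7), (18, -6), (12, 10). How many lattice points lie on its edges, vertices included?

The number of boundary lattice points is Σ gcd(|Δx|,|Δy|) = gcd(25,4) + gcd(1,13) + gcd(22,13) + gcd(6,16) + gcd(8,6) = 1+1+1+2+2 = 7.

7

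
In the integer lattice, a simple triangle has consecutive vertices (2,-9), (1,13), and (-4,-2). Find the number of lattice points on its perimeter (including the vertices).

7

Summing gcd(|Δx|,|Δy|) over the edges gives the boundary count: gcd(1,22) + gcd(5,15) + gcd(6,7) = 1+5+1 = 7.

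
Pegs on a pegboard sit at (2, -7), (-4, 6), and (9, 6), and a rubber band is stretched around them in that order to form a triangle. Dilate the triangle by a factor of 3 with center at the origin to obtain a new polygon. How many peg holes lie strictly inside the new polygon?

739

Using the shoelace formula, 2A = |(2·6 − (-4)·(-7)) + ((-4)·6 − 9·6) + (9·(-7) − 2·6)| = 169, so the area is 84.5.
The number of boundary lattice points is Σ gcd(|Δx|,|Δy|) = gcd(6,13) + gcd(13,0) + gcd(7,13) = 1+13+1 = 15.
Scaling by 3 multiplies the area by 3² = 9 (so the new area is 760.5) and multiplies the boundary lattice-point count by 3, giving 45.
By Pick's theorem, the interior count of the dilated polygon is 760.5 − 45/2 + 1 = 739.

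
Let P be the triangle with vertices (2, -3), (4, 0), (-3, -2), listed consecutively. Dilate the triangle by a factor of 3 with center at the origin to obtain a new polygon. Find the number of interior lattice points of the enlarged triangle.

By the shoelace formula, twice the signed area is |[2·0 − 4·(-3)] + [4·(-2) − (-3)·0] + [(-3)·(-3) − 2·(-2)]| = 17, so the area is 8.5.
The number of boundary lattice points is Σ gcd(|Δx|,|Δy|) = gcd(2,3) + gcd(7,2) + gcd(5,1) = 1+1+1 = 3.
Scaling by 3 multiplies the area by 3² = 9 (so the new area is 153/2) and multiplies the boundary lattice-point count by 3, giving 9.
By Pick's theorem, the interior count of the dilated polygon is 153/2 − 9/2 + 1 = 73.

73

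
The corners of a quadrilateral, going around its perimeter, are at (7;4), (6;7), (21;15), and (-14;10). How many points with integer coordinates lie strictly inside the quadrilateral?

127

By the shoelace formula, twice the signed area is |[7·7 − 6·4] + [6·15 − 21·7] + [21·10 − (-14)·15] + [(-14)·4 − 7·10]| = 262, so the area is 131.
Summing gcd(|Δx|,|Δy|) over the edges gives the boundary count: gcd(1,3) + gcd(15,8) + gcd(35,5) + gcd(21,6) = 1+1+5+3 = 10.
By Pick's theorem A = I + B/2 − 1, so I = 131 − 10/2 + 1 = 127.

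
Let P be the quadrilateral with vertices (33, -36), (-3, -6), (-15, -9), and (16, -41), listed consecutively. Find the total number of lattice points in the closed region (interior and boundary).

By the shoelace formula, twice the signed area is |[33·(-6) − (-3)·(-36)] + [(-3)·(-9) − (-15)·(-6)] + [(-15)·(-41) − 16·(-9)] + [16·(-36) − 33·(-41)]| = 1167, so the area is 583.5.
Along each edge there are gcd(|Δx|,|Δy|)+1 lattice points, so counting each shared vertex once the boundary has gcd(36,30) + gcd(12,3) + gcd(31,32) + gcd(17,5) = 6+3+1+1 = 11.
Pick's theorem gives I = A − B/2 + 1 = 583.5 − 11/2 + 1 = 579, so the closed region contains I + B = 579 + 11 = 590 lattice points.

590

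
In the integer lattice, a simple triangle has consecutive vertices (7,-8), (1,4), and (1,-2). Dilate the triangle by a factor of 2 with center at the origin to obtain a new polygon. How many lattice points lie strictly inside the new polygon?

The shoelace formula gives twice the area as |[7·4 − 1·(-8)] + [1·(-2) − 1·4] + [1·(-8) − 7·(-2)]| = 36, so the area is 18.
Along each edge there are gcd(|Δx|,|Δy|)+1 lattice points, so counting each shared vertex once the boundary has gcd(6,12) + gcd(0,6) + gcd(6,6) = 6+6+6 = 18.
Scaling by 2 multiplies the area by 2² = 4 (so the new area is 72) and multiplies the boundary lattice-point count by 2, giving 36.
By Pick's theorem, the interior count of the dilated polygon is 72 − 36/2 + 1 = 55.

55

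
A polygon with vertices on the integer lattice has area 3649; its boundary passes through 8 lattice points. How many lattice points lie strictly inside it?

3646

Pick's theorem A = I + B/2 − 1 rearranges to I = A − B/2 + 1 = 3649 − 8/2 + 1 = 3646.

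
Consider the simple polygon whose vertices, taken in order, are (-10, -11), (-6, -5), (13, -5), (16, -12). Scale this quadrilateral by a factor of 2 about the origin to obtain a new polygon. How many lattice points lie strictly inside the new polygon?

564

By the shoelace formula, twice the signed area is |((-10)·(-5) − (-6)·(-11)) + ((-6)·(-5) − 13·(-5)) + (13·(-12) − 16·(-5)) + (16·(-11) − (-10)·(-12))| = 293, so the area is 293/2.
Summing gcd(|Δx|,|Δy|) over the edges gives the boundary count: gcd(4,6) + gcd(19,0) + gcd(3,7) + gcd(26,1) = 2+19+1+1 = 23.
Scaling by 2 multiplies the area by 2² = 4 (so the new area is 586) and multiplies the boundary lattice-point count by 2, giving 46.
By Pick's theorem, the interior count of the dilated polygon is 586 − 46/2 + 1 = 564.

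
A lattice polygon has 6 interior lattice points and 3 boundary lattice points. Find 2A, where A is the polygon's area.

13

Pick's theorem states A = I + B/2 − 1, so A = 6 + 3/2 − 1 = 13/2.
Hence 2A = 13.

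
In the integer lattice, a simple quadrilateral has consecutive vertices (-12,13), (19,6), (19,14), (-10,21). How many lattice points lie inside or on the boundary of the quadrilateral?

254

Using the shoelace formula, 2A = |((-12)·6 − 19·13) + (19·14 − 19·6) + (19·21 − (-10)·14) + ((-10)·13 − (-12)·21)| = 494, so the area is 247.
The number of boundary lattice points is Σ gcd(|Δx|,|Δy|) = gcd(31,7) + gcd(0,8) + gcd(29,7) + gcd(2,8) = 1+8+1+2 = 12.
Pick's theorem gives I = A − B/2 + 1 = 247 − 12/2 + 1 = 242, so the closed region contains I + B = 242 + 12 = 254 lattice points.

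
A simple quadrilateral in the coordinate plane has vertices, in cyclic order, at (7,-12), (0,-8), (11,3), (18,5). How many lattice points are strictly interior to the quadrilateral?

The shoelace formula gives twice the area as |[7·(-8) − 0·(-12)] + [0·3 − 11·(-8)] + [11·5 − 18·3] + [18·(-12) − 7·5]| = 218, so the area is 109.
Along each edge there are gcd(|Δx|,|Δy|)+1 lattice points, so counting each shared vertex once the boundary has gcd(7,4) + gcd(11,11) + gcd(7,2) + gcd(11,17) = 1+11+1+1 = 14.
Pick's theorem gives I = A − B/2 + 1 = 109 − 14/2 + 1 = 103.

103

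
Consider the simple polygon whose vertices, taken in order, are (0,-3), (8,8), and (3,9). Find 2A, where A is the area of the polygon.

By the shoelace formula, twice the signed area is |(0·8 − 8·(-3)) + (8·9 − 3·8) + (3·(-3) − 0·9)| = 63, so the area is 31.5.

63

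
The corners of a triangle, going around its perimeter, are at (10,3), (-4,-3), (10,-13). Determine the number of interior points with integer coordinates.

Using the shoelace formula, 2A = |[10·(-3) − (-4)·3] + [(-4)·(-13) − 10·(-3)] + [10·3 − 10·(-13)]| = 224, so the area is 112.
Summing gcd(|Δx|,|Δy|) over the edges gives the boundary count: gcd(14,6) + gcd(14,10) + gcd(0,16) = 2+2+16 = 20.
Pick's theorem gives I = A − B/2 + 1 = 112 − 20/2 + 1 = 103.

103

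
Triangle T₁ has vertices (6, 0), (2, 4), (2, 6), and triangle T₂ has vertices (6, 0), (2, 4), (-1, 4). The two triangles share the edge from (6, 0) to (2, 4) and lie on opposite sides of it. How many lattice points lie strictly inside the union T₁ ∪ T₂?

The union is the simple quadrilateral with vertices (6, 0), (2, 6), (2, 4), (-1, 4) in order.
By the shoelace formula, twice the signed area is |(6·6 − 2·0) + (2·4 − 2·6) + (2·4 − (-1)·4) + ((-1)·0 − 6·4)| = 20, so the area is 10.
Along each edge there are gcd(|Δx|,|Δy|)+1 lattice points, so counting each shared vertex once the boundary has gcd(4,6) + gcd(0,2) + gcd(3,0) + gcd(7,4) = 2+2+3+1 = 8.
By Pick's theorem I = A − B/2 + 1 = 10 − 8/2 + 1 = 7.

7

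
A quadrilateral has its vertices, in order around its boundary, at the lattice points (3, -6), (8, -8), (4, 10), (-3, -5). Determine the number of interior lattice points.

The shoelace formula gives twice the area as |(3·(-8) − 8·(-6)) + (8·10 − 4·(-8)) + (4·(-5) − (-3)·10) + ((-3)·(-6) − 3·(-5))| = 179, so the area is 89.5.
Along each edge there are gcd(|Δx|,|Δy|)+1 lattice points, so counting each shared vertex once the boundary has gcd(5,2) + gcd(4,18) + gcd(7,15) + gcd(6,1) = 1+2+1+1 = 5.
By Pick's theorem A = I + B/2 − 1, so I = 89.5 − 5/2 + 1 = 88.

88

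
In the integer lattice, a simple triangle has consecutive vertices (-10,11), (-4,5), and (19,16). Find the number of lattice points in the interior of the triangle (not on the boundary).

99

By the shoelace formula, twice the signed area is |((-10)·5 − (-4)·11) + ((-4)·16 − 19·5) + (19·11 − (-10)·16)| = 204, so the area is 102.
Along each edge there are gcd(|Δx|,|Δy|)+1 lattice points, so counting each shared vertex once the boundary has gcd(6,6) + gcd(23,11) + gcd(29,5) = 6+1+1 = 8.
Pick's theorem gives I = A − B/2 + 1 = 102 − 8/2 + 1 = 99.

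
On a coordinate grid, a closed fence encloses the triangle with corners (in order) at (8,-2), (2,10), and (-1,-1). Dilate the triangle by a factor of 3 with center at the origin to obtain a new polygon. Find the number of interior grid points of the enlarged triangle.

448

By the shoelace formula, twice the signed area is |[8·10 − 2·(-2)] + [2·(-1) − (-1)·10] + [(-1)·(-2) − 8·(-1)]| = 102, so the area is 51.
Along each edge there are gcd(|Δx|,|Δy|)+1 lattice points, so counting each shared vertex once the boundary has gcd(6,12) + gcd(3,11) + gcd(9,1) = 6+1+1 = 8.
Scaling by 3 multiplies the area by 3² = 9 (so the new area is 459) and multiplies the boundary lattice-point count by 3, giving 24.
By Pick's theorem, the interior count of the dilated polygon is 459 − 24/2 + 1 = 448.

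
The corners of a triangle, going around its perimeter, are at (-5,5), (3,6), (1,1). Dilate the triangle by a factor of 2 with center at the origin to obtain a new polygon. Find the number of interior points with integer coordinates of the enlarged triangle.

By the shoelace formula, twice the signed area is |[(-5)·6 − 3·5] + [3·1 − 1·6] + [1·5 − (-5)·1]| = 38, so the area is 19.
Along each edge there are gcd(|Δx|,|Δy|)+1 lattice points, so counting each shared vertex once the boundary has gcd(8,1) + gcd(2,5) + gcd(6,4) = 1+1+2 = 4.
Scaling by 2 multiplies the area by 2² = 4 (so the new area is 76) and multiplies the boundary lattice-point count by 2, giving 8.
By Pick's theorem, the interior count of the dilated polygon is 76 − 8/2 + 1 = 73.

73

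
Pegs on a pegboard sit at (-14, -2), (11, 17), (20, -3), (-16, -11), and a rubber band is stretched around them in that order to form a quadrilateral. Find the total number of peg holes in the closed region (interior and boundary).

Using the shoelace formula, 2A = |((-14)·17 − 11·(-2)) + (11·(-3) − 20·17) + (20·(-11) − (-16)·(-3)) + ((-16)·(-2) − (-14)·(-11))| = 979, so the area is 979/2.
Summing gcd(|Δx|,|Δy|) over the edges gives the boundary count: gcd(25,19) + gcd(9,20) + gcd(36,8) + gcd(2,9) = 1+1+4+1 = 7.
Pick's theorem gives I = A − B/2 + 1 = 979/2 − 7/2 + 1 = 487, so the closed region contains I + B = 487 + 7 = 494 lattice points.

494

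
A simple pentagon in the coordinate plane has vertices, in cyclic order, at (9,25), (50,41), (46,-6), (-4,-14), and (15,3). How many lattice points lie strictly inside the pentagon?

1592

The shoelace formula gives twice the area as |(9·41 − 50·25) + (50·(-6) − 46·41) + (46·(-14) − (-4)·(-6)) + ((-4)·3 − 15·(-14)) + (15·25 − 9·3)| = 3189, so the area is 3189/2.
The number of boundary lattice points is Σ gcd(|Δx|,|Δy|) = gcd(41,16) + gcd(4,47) + gcd(50,8) + gcd(19,17) + gcd(6,22) = 1+1+2+1+2 = 7.
Pick's theorem gives I = A − B/2 + 1 = 3189/2 − 7/2 + 1 = 1592.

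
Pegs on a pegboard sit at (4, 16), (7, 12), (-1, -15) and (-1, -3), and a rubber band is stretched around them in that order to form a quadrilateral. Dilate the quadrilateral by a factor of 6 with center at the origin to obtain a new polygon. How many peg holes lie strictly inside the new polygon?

Using the shoelace formula, 2A = |(4·12 − 7·16) + (7·(-15) − (-1)·12) + ((-1)·(-3) − (-1)·(-15)) + ((-1)·16 − 4·(-3))| = 173, so the area is 86.5.
Along each edge there are gcd(|Δx|,|Δy|)+1 lattice points, so counting each shared vertex once the boundary has gcd(3,4) + gcd(8,27) + gcd(0,12) + gcd(5,19) = 1+1+12+1 = 15.
Scaling by 6 multiplies the area by 6² = 36 (so the new area is 3114) and multiplies the boundary lattice-point count by 6, giving 90.
By Pick's theorem, the interior count of the dilated polygon is 3114 − 90/2 + 1 = 3070.

3070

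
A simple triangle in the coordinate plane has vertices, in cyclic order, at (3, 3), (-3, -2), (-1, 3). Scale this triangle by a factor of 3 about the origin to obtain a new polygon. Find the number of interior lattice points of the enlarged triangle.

82

The shoelace formula gives twice the area as |(3·(-2) − (-3)·3) + ((-3)·3 − (-1)·(-2)) + ((-1)·3 − 3·3)| = 20, so the area is 10.
Along each edge there are gcd(|Δx|,|Δy|)+1 lattice points, so counting each shared vertex once the boundary has gcd(6,5) + gcd(2,5) + gcd(4,0) = 1+1+4 = 6.
Scaling by 3 multiplies the area by 3² = 9 (so the new area is 90) and multiplies the boundary lattice-point count by 3, giving 18.
By Pick's theorem, the interior count of the dilated polygon is 90 − 18/2 + 1 = 82.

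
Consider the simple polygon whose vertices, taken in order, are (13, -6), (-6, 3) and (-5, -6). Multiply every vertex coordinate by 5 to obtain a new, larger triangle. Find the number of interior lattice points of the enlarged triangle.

Using the shoelace formula, 2A = |(13·3 − (-6)·(-6)) + ((-6)·(-6) − (-5)·3) + ((-5)·(-6) − 13·(-6))| = 162, so the area is 81.
The number of boundary lattice points is Σ gcd(|Δx|,|Δy|) = gcd(19,9) + gcd(1,9) + gcd(18,0) = 1+1+18 = 20.
Scaling by 5 multiplies the area by 5² = 25 (so the new area is 2025) and multiplies the boundary lattice-point count by 5, giving 100.
By Pick's theorem, the interior count of the dilated polygon is 2025 − 100/2 + 1 = 1976.

1976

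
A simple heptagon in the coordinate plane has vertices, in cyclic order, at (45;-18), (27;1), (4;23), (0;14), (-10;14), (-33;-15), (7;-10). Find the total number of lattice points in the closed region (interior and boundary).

1369

By the shoelace formula, twice the signed area is |[45·1 − 27·(-18)] + [27·23 − 4·1] + [4·14 − 0·23] + [0·14 − (-10)·14] + [(-10)·(-15) − (-33)·14] + [(-33)·(-10) − 7·(-15)] + [7·(-18) − 45·(-10)]| = 2715, so the area is 1357.5.
Along each edge there are gcd(|Δx|,|Δy|)+1 lattice points, so counting each shared vertex once the boundary has gcd(18,19) + gcd(23,22) + gcd(4,9) + gcd(10,0) + gcd(23,29) + gcd(40,5) + gcd(38,8) = 1+1+1+10+1+5+2 = 21.
Pick's theorem gives I = A − B/2 + 1 = 1357.5 − 21/2 + 1 = 1348, so the closed region contains I + B = 1348 + 21 = 1369 lattice points.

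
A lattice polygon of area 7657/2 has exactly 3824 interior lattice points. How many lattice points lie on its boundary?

11

Pick's theorem gives A = I + B/2 − 1, so B = 2(A − I + 1) = 2(7657/2 − 3824 + 1) = 11.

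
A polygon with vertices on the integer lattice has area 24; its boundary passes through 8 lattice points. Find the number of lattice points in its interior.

From Pick's theorem, I = A − B/2 + 1 = 24 − 8/2 + 1 = 21.

21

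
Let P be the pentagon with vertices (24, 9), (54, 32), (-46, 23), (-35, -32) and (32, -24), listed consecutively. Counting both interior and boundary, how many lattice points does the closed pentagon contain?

4009

The shoelace formula gives twice the area as |(24·32 − 54·9) + (54·23 − (-46)·32) + ((-46)·(-32) − (-35)·23) + ((-35)·(-24) − 32·(-32)) + (32·9 − 24·(-24))| = 8001, so the area is 4000.5.
Along each edge there are gcd(|Δx|,|Δy|)+1 lattice points, so counting each shared vertex once the boundary has gcd(30,23) + gcd(100,9) + gcd(11,55) + gcd(67,8) + gcd(8,33) = 1+1+11+1+1 = 15.
Pick's theorem gives I = A − B/2 + 1 = 4000.5 − 15/2 + 1 = 3994, so the closed region contains I + B = 3994 + 15 = 4009 lattice points.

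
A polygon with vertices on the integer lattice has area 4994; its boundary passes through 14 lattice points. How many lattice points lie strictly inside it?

From Pick's theorem, I = A − B/2 + 1 = 4994 − 14/2 + 1 = 4988.

4988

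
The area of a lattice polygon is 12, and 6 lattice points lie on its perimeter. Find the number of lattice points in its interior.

From Pick's theorem, I = A − B/2 + 1 = 12 − 6/2 + 1 = 10.

10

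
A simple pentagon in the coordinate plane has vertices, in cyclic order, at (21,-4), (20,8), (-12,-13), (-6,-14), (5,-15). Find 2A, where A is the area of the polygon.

Using the shoelace formula, 2A = |(21·8 − 20·(-4)) + (20·(-13) − (-12)·8) + ((-12)·(-14) − (-6)·(-13)) + ((-6)·(-15) − 5·(-14)) + (5·(-4) − 21·(-15))| = 629, so the area is 629/2.

629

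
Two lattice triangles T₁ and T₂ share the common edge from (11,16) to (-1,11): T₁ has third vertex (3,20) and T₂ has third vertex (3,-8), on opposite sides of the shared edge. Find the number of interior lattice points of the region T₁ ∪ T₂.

The union is the simple quadrilateral with vertices (11,16), (3,20), (-1,11), (3,-8) in order.
By the shoelace formula, twice the signed area is |(11·20 − 3·16) + (3·11 − (-1)·20) + ((-1)·(-8) − 3·11) + (3·16 − 11·(-8))| = 336, so the area is 168.
Along each edge there are gcd(|Δx|,|Δy|)+1 lattice points, so counting each shared vertex once the boundary has gcd(8,4) + gcd(4,9) + gcd(4,19) + gcd(8,24) = 4+1+1+8 = 14.
By Pick's theorem I = A − B/2 + 1 = 168 − 14/2 + 1 = 162.

162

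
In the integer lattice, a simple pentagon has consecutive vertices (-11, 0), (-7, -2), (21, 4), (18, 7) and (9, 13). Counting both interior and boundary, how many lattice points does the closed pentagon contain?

219

Using the shoelace formula, 2A = |((-11)·(-2) − (-7)·0) + ((-7)·4 − 21·(-2)) + (21·7 − 18·4) + (18·13 − 9·7) + (9·0 − (-11)·13)| = 425, so the area is 425/2.
The number of boundary lattice points is Σ gcd(|Δx|,|Δy|) = gcd(4,2) + gcd(28,6) + gcd(3,3) + gcd(9,6) + gcd(20,13) = 2+2+3+3+1 = 11.
Pick's theorem gives I = A − B/2 + 1 = 425/2 − 11/2 + 1 = 208, so the closed region contains I + B = 208 + 11 = 219 lattice points.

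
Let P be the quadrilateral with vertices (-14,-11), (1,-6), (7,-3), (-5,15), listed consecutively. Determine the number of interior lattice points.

238

By the shoelace formula, twice the signed area is |[(-14)·(-6) − 1·(-11)] + [1·(-3) − 7·(-6)] + [7·15 − (-5)·(-3)] + [(-5)·(-11) − (-14)·15]| = 489, so the area is 244.5.
Summing gcd(|Δx|,|Δy|) over the edges gives the boundary count: gcd(15,5) + gcd(6,3) + gcd(12,18) + gcd(9,26) = 5+3+6+1 = 15.
By Pick's theorem A = I + B/2 − 1, so I = 244.5 − 15/2 + 1 = 238.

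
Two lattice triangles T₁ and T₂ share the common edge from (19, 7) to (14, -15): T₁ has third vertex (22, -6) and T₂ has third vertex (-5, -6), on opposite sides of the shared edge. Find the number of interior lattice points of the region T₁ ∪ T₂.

296

The union is the simple quadrilateral with vertices (19, 7), (22, -6), (14, -15), (-5, -6) in order.
The shoelace formula gives twice the area as |[19·(-6) − 22·7] + [22·(-15) − 14·(-6)] + [14·(-6) − (-5)·(-15)] + [(-5)·7 − 19·(-6)]| = 594, so the area is 297.
The number of boundary lattice points is Σ gcd(|Δx|,|Δy|) = gcd(3,13) + gcd(8,9) + gcd(19,9) + gcd(24,13) = 1+1+1+1 = 4.
By Pick's theorem I = A − B/2 + 1 = 297 − 4/2 + 1 = 296.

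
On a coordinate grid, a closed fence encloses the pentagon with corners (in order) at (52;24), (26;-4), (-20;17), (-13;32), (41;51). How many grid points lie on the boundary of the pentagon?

Along each edge there are gcd(|Δx|,|Δy|)+1 lattice points, so counting each shared vertex once the boundary has gcd(26,28) + gcd(46,21) + gcd(7,15) + gcd(54,19) + gcd(11,27) = 2+1+1+1+1 = 6.

6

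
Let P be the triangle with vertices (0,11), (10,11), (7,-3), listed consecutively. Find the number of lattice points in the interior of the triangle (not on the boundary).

62

By the shoelace formula, twice the signed area is |[0·11 − 10·11] + [10·(-3) − 7·11] + [7·11 − 0·(-3)]| = 140, so the area is 70.
Summing gcd(|Δx|,|Δy|) over the edges gives the boundary count: gcd(10,0) + gcd(3,14) + gcd(7,14) = 10+1+7 = 18.
Pick's theorem gives I = A − B/2 + 1 = 70 − 18/2 + 1 = 62.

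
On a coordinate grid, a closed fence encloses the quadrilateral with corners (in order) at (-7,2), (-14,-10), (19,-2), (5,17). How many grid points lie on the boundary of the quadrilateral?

Summing gcd(|Δx|,|Δy|) over the edges gives the boundary count: gcd(7,12) + gcd(33,8) + gcd(14,19) + gcd(12,15) = 1+1+1+3 = 6.

6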